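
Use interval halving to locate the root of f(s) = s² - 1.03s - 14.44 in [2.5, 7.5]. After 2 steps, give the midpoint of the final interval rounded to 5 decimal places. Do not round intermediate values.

f(2.500000) = -10.765000, f(7.500000) = 34.085000 (opposite signs)
step 1: m = 5.000000, f(m) = 5.410000 > 0 → root in [2.500000, 5.000000]
step 2: m = 3.750000, f(m) = -4.240000 < 0 → root in [3.750000, 5.000000]
Midpoint of [3.750000, 5.000000] = 4.375000

4.37500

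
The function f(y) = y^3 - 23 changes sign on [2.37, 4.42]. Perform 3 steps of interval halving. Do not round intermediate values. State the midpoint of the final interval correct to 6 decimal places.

2.754375

f(2.370000) = -9.687947, f(4.420000) = 63.350888 (opposite signs)
step 1: m = 3.395000, f(m) = 16.130855 > 0 → root in [2.370000, 3.395000]
step 2: m = 2.882500, f(m) = 0.950134 > 0 → root in [2.370000, 2.882500]
step 3: m = 2.626250, f(m) = -4.886257 < 0 → root in [2.626250, 2.882500]
Midpoint of [2.626250, 2.882500] = 2.754375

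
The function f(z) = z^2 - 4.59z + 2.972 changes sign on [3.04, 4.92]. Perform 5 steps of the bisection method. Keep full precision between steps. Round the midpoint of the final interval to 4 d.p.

3.8331

f(3.040000) = -1.740000, f(4.920000) = 4.595600 (opposite signs)
step 1: m = 3.980000, f(m) = 0.544200 > 0 → root in [3.040000, 3.980000]
step 2: m = 3.510000, f(m) = -0.818800 < 0 → root in [3.510000, 3.980000]
step 3: m = 3.745000, f(m) = -0.192525 < 0 → root in [3.745000, 3.980000]
step 4: m = 3.862500, f(m) = 0.162031 > 0 → root in [3.745000, 3.862500]
step 5: m = 3.803750, f(m) = -0.018698 < 0 → root in [3.803750, 3.862500]
Midpoint of [3.803750, 3.862500] = 3.833125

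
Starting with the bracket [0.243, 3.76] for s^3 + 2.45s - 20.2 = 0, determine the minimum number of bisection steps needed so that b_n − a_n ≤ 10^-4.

16

Initial width b − a = 3.76 − 0.243 = 3.517000.
After n steps the width is (b−a)/2^n; need (b−a)/2^n ≤ 10^-4.
So n ≥ log₂(3.517000/10^-4) = log₂(35170.0000) ≈ 15.1021.
Hence n = 16.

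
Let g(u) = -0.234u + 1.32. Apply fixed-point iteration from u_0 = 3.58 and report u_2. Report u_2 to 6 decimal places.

1.207146

u_1 = g(3.580000) = 0.482280
u_2 = g(0.482280) = 1.207146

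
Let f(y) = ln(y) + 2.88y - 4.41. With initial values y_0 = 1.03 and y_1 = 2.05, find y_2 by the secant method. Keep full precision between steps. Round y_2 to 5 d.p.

1.42779

Secant update: y_(k+1) = y_k − f(y_k)·(y_k − y_(k-1))/(f(y_k) − f(y_(k-1))).
f(y_0) = -1.414041, f(y_1) = 2.211840
y_2 = 2.050000 - (2.211840)·(2.050000 - 1.030000)/(2.211840 - (-1.414041)) = 1.427785; f(y_2) = 0.058146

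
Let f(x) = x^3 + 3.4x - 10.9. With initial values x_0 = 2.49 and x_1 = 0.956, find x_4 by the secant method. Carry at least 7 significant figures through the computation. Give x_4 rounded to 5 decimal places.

1.70743

f(x_0) = 13.004249, f(x_1) = -6.775877
x_2 = 0.956000 - (-6.775877)·(0.956000 - 2.490000)/(-6.775877 - (13.004249)) = 1.481487; f(x_2) = -2.611373
x_3 = 1.481487 - (-2.611373)·(1.481487 - 0.956000)/(-2.611373 - (-6.775877)) = 1.810996; f(x_3) = 1.196920
x_4 = 1.810996 - (1.196920)·(1.810996 - 1.481487)/(1.196920 - (-2.611373)) = 1.707433; f(x_4) = -0.116996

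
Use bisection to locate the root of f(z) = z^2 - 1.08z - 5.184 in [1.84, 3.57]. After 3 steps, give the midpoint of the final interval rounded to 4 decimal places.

f(1.840000) = -3.785600, f(3.570000) = 3.705300 (opposite signs)
step 1: m = 2.705000, f(m) = -0.788375 < 0 → root in [2.705000, 3.570000]
step 2: m = 3.137500, f(m) = 1.271406 > 0 → root in [2.705000, 3.137500]
step 3: m = 2.921250, f(m) = 0.194752 > 0 → root in [2.705000, 2.921250]
Midpoint of [2.705000, 2.921250] = 2.813125

2.8131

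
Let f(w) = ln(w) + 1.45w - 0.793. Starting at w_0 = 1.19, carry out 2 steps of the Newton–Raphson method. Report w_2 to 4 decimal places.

Newton update: w ← w − f(w)/f'(w).
f'(w) = 1/w + 1.45
w_0 = 1.190000: f = 1.106453, f' = 2.290336 → w_1 = 1.190000 - (1.106453)/(2.290336) = 0.706904
w_1 = 0.706904: f = -0.114851, f' = 2.864620 → w_2 = 0.706904 - (-0.114851)/(2.864620) = 0.746996

0.7470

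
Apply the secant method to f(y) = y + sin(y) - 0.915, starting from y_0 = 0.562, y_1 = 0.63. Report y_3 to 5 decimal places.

Secant update: y_(k+1) = y_k − f(y_k)·(y_k − y_(k-1))/(f(y_k) − f(y_(k-1))).
f(y_0) = 0.179880, f(y_1) = 0.304145
y_2 = 0.630000 - (0.304145)·(0.630000 - 0.562000)/(0.304145 - (0.179880)) = 0.463567; f(y_2) = -0.004292
y_3 = 0.463567 - (-0.004292)·(0.463567 - 0.630000)/(-0.004292 - (0.304145)) = 0.465883; f(y_3) = 0.000094

0.46588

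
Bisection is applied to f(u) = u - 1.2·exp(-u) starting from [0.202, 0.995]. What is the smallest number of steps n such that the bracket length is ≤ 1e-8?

Initial width b − a = 0.995 − 0.202 = 0.793000.
After n steps the width is (b−a)/2^n; need (b−a)/2^n ≤ 1e-8.
So n ≥ log₂(0.793000/1e-8) = log₂(79300000.0000) ≈ 26.2408.
Hence n = 27.

27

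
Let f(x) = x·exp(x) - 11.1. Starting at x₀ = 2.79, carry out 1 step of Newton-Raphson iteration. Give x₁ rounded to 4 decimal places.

2.2337

f'(x) = (x + 1)·exp(x)
x_0 = 2.790000: f = 34.324045, f' = 61.705065 → x_1 = 2.790000 - (34.324045)/(61.705065) = 2.233740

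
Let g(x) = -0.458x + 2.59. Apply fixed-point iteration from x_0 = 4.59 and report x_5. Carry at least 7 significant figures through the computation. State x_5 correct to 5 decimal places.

1.71971

x_1 = g(4.590000) = 0.487780
x_2 = g(0.487780) = 2.366597
x_3 = g(2.366597) = 1.506099
x_4 = g(1.506099) = 1.900207
x_5 = g(1.900207) = 1.719705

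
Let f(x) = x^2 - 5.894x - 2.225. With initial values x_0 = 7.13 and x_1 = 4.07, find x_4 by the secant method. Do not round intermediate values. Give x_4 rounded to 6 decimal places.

6.239110

Secant update: x_(k+1) = x_k − f(x_k)·(x_k − x_(k-1))/(f(x_k) − f(x_(k-1))).
f(x_0) = 6.587680, f(x_1) = -9.648680
x_2 = 4.070000 - (-9.648680)·(4.070000 - 7.130000)/(-9.648680 - (6.587680)) = 5.888447; f(x_2) = -2.257698
x_3 = 5.888447 - (-2.257698)·(5.888447 - 4.070000)/(-2.257698 - (-9.648680)) = 6.443922; f(x_3) = 1.318654
x_4 = 6.443922 - (1.318654)·(6.443922 - 5.888447)/(1.318654 - (-2.257698)) = 6.239110; f(x_4) = -0.071820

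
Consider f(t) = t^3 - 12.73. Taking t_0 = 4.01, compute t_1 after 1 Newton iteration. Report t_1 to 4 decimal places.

2.9372

Newton update: t ← t − f(t)/f'(t).
f'(t) = 3t^2
t_0 = 4.010000: f = 51.751201, f' = 48.240300 → t_1 = 4.010000 - (51.751201)/(48.240300) = 2.937221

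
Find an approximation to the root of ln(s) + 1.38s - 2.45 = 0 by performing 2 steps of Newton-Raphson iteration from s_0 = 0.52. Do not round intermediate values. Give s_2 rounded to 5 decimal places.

1.47969

f'(s) = 1/s + 1.38
s_0 = 0.520000: f = -2.386326, f' = 3.303077 → s_1 = 0.520000 - (-2.386326)/(3.303077) = 1.242456
s_1 = 1.242456: f = -0.518321, f' = 2.184858 → s_2 = 1.242456 - (-0.518321)/(2.184858) = 1.479689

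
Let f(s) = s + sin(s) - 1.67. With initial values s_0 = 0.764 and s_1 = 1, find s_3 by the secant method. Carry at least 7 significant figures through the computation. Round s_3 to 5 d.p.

Secant update: s_(k+1) = s_k − f(s_k)·(s_k − s_(k-1))/(f(s_k) − f(s_(k-1))).
f(s_0) = -0.214185, f(s_1) = 0.171471
s_2 = 1.000000 - (0.171471)·(1.000000 - 0.764000)/(0.171471 - (-0.214185)) = 0.895069; f(s_2) = 0.005322
s_3 = 0.895069 - (0.005322)·(0.895069 - 1.000000)/(0.005322 - (0.171471)) = 0.891708; f(s_3) = -0.000146

0.89171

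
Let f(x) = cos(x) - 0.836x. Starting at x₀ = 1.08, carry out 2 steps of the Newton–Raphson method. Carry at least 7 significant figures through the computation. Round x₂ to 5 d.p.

0.81792

Newton update: x ← x − f(x)/f'(x).
f'(x) = -sin(x) - 0.836
x_0 = 1.080000: f = -0.431552, f' = -1.717958 → x_1 = 1.080000 - (-0.431552)/(-1.717958) = 0.828800
x_1 = 0.828800: f = -0.017115, f' = -1.573121 → x_2 = 0.828800 - (-0.017115)/(-1.573121) = 0.817920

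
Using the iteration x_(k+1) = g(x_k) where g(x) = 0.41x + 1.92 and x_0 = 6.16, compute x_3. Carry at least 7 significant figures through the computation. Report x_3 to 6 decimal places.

3.454505

x_1 = g(6.160000) = 4.445600
x_2 = g(4.445600) = 3.742696
x_3 = g(3.742696) = 3.454505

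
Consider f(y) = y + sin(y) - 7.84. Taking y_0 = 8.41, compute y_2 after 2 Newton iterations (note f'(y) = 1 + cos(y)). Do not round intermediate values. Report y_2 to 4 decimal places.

y_0 = 8.410000: f = 1.419363, f' = 0.472191 → y_1 = 8.410000 - (1.419363)/(0.472191) = 5.404094
y_1 = 5.404094: f = -3.206066, f' = 1.637851 → y_2 = 5.404094 - (-3.206066)/(1.637851) = 7.361577

7.3616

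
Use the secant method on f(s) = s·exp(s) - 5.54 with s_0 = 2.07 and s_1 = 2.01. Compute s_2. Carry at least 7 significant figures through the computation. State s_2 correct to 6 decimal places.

f(s_0) = 10.864384, f(s_1) = 9.461268
s_2 = 2.010000 - (9.461268)·(2.010000 - 2.070000)/(9.461268 - (10.864384)) = 1.605418; f(s_2) = 2.454881

1.605418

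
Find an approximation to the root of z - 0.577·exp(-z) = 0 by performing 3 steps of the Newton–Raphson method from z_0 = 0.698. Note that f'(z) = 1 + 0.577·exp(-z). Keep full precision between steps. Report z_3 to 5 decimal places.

0.39048

z_0 = 0.698000: f = 0.410897, f' = 1.287103 → z_1 = 0.698000 - (0.410897)/(1.287103) = 0.378759
z_1 = 0.378759: f = -0.016320, f' = 1.395078 → z_2 = 0.378759 - (-0.016320)/(1.395078) = 0.390457
z_2 = 0.390457: f = -0.000027, f' = 1.390483 → z_3 = 0.390457 - (-0.000027)/(1.390483) = 0.390476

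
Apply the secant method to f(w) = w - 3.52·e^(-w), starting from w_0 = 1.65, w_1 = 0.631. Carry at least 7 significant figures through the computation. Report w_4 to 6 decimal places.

f(w_0) = 0.973984, f(w_1) = -1.241849
w_2 = 0.631000 - (-1.241849)·(0.631000 - 1.650000)/(-1.241849 - (0.973984)) = 1.202092; f(w_2) = 0.144104
w_3 = 1.202092 - (0.144104)·(1.202092 - 0.631000)/(0.144104 - (-1.241849)) = 1.142713; f(w_3) = 0.020000
w_4 = 1.142713 - (0.020000)·(1.142713 - 1.202092)/(0.020000 - (0.144104)) = 1.133144; f(w_4) = -0.000364

1.133144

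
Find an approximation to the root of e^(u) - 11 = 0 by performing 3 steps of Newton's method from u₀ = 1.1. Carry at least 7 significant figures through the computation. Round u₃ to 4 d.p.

2.5556

Newton update: u ← u − f(u)/f'(u).
f'(u) = e^(u)
u_0 = 1.100000: f = -7.995834, f' = 3.004166 → u_1 = 1.100000 - (-7.995834)/(3.004166) = 3.761582
u_1 = 3.761582: f = 32.016421, f' = 43.016421 → u_2 = 3.761582 - (32.016421)/(43.016421) = 3.017298
u_2 = 3.017298: f = 9.436003, f' = 20.436003 → u_3 = 3.017298 - (9.436003)/(20.436003) = 2.555564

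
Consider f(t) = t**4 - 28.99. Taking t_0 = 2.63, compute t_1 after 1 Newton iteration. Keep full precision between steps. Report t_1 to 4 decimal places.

2.3709

f'(t) = 4t**3
t_0 = 2.630000: f = 18.853506, f' = 72.765788 → t_1 = 2.630000 - (18.853506)/(72.765788) = 2.370902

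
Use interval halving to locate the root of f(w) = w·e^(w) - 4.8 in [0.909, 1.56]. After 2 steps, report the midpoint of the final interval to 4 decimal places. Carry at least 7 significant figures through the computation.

f(0.909000) = -2.544008, f(1.560000) = 2.623761 (opposite signs)
step 1: m = 1.234500, f(m) = -0.557444 < 0 → root in [1.234500, 1.560000]
step 2: m = 1.397250, f(m) = 0.850568 > 0 → root in [1.234500, 1.397250]
Midpoint of [1.234500, 1.397250] = 1.315875

1.3159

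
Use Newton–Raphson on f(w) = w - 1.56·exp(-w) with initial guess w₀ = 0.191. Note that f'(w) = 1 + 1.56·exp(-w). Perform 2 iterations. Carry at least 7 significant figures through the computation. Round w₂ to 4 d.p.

Newton update: w ← w − f(w)/f'(w).
w_0 = 0.191000: f = -1.097767, f' = 2.288767 → w_1 = 0.191000 - (-1.097767)/(2.288767) = 0.670632
w_1 = 0.670632: f = -0.127128, f' = 1.797761 → w_2 = 0.670632 - (-0.127128)/(1.797761) = 0.741347

0.7413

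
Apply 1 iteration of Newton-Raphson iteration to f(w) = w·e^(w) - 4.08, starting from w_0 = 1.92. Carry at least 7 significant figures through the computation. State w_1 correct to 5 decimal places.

1.46731

f'(w) = (w + 1)·e^(w)
w_0 = 1.920000: f = 9.016240, f' = 19.917199 → w_1 = 1.920000 - (9.016240)/(19.917199) = 1.467314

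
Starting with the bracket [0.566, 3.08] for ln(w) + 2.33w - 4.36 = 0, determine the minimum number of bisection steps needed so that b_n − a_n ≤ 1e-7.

25

Initial width b − a = 3.08 − 0.566 = 2.514000.
After n steps the width is (b−a)/2^n; need (b−a)/2^n ≤ 1e-7.
So n ≥ log₂(2.514000/1e-7) = log₂(25140000.0000) ≈ 24.5835.
Hence n = 25.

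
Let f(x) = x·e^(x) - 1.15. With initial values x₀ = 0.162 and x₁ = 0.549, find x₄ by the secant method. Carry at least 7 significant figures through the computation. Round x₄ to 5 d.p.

Secant update: x_(k+1) = x_k − f(x_k)·(x_k − x_(k-1))/(f(x_k) − f(x_(k-1))).
f(x_0) = -0.959511, f(x_1) = -0.199395
x_2 = 0.549000 - (-0.199395)·(0.549000 - 0.162000)/(-0.199395 - (-0.959511)) = 0.650519; f(x_2) = 0.096742
x_3 = 0.650519 - (0.096742)·(0.650519 - 0.549000)/(0.096742 - (-0.199395)) = 0.617355; f(x_3) = -0.005414
x_4 = 0.617355 - (-0.005414)·(0.617355 - 0.650519)/(-0.005414 - (0.096742)) = 0.619112; f(x_4) = -0.000136

0.61911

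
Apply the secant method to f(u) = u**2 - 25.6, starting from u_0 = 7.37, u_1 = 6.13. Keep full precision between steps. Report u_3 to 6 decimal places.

f(u_0) = 28.716900, f(u_1) = 11.976900
u_2 = 6.130000 - (11.976900)·(6.130000 - 7.370000)/(11.976900 - (28.716900)) = 5.242822; f(u_2) = 1.887185
u_3 = 5.242822 - (1.887185)·(5.242822 - 6.130000)/(1.887185 - (11.976900)) = 5.076884; f(u_3) = 0.174752

5.076884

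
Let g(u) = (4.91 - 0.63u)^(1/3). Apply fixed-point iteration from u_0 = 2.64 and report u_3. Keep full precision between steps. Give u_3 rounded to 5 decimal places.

1.57565

u_1 = g(2.640000) = 1.480762
u_2 = g(1.480762) = 1.584369
u_3 = g(1.584369) = 1.575653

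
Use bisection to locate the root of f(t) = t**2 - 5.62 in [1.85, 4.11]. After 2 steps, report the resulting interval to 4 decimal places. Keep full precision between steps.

[1.8500, 2.4150]

f(1.850000) = -2.197500, f(4.110000) = 11.272100 (opposite signs)
step 1: m = 2.980000, f(m) = 3.260400 > 0 → root in [1.850000, 2.980000]
step 2: m = 2.415000, f(m) = 0.212225 > 0 → root in [1.850000, 2.415000]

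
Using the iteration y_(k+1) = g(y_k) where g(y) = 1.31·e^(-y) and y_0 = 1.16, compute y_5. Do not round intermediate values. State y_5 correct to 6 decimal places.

y_1 = g(1.160000) = 0.410667
y_2 = g(0.410667) = 0.868802
y_3 = g(0.868802) = 0.549484
y_4 = g(0.549484) = 0.756194
y_5 = g(0.756194) = 0.614979

0.614979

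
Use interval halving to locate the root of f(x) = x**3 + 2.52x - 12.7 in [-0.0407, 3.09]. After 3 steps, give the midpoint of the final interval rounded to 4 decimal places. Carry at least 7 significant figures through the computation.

f(-0.040700) = -12.802631, f(3.090000) = 24.590429 (opposite signs)
step 1: m = 1.524650, f(m) = -5.313745 < 0 → root in [1.524650, 3.090000]
step 2: m = 2.307325, f(m) = 5.398077 > 0 → root in [1.524650, 2.307325]
step 3: m = 1.915987, f(m) = -0.838106 < 0 → root in [1.915987, 2.307325]
Midpoint of [1.915987, 2.307325] = 2.111656

2.1117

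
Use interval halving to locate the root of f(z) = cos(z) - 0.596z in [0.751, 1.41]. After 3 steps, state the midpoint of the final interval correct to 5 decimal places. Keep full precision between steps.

f(0.751000) = 0.283411, f(1.410000) = -0.680256 (opposite signs)
step 1: m = 1.080500, f(m) = -0.173091 < 0 → root in [0.751000, 1.080500]
step 2: m = 0.915750, f(m) = 0.063409 > 0 → root in [0.915750, 1.080500]
step 3: m = 0.998125, f(m) = -0.053003 < 0 → root in [0.915750, 0.998125]
Midpoint of [0.915750, 0.998125] = 0.956937

0.95694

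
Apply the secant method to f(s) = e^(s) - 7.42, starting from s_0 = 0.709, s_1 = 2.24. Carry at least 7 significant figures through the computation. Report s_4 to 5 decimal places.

2.00601

f(s_0) = -5.388042, f(s_1) = 1.973331
s_2 = 2.240000 - (1.973331)·(2.240000 - 0.709000)/(1.973331 - (-5.388042)) = 1.829591; f(s_2) = -1.188659
s_3 = 1.829591 - (-1.188659)·(1.829591 - 2.240000)/(-1.188659 - (1.973331)) = 1.983873; f(s_3) = -0.149153
s_4 = 1.983873 - (-0.149153)·(1.983873 - 1.829591)/(-0.149153 - (-1.188659)) = 2.006010; f(s_4) = 0.013596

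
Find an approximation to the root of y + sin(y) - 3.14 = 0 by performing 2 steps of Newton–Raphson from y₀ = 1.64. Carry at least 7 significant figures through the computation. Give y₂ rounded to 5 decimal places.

f'(y) = 1 + cos(y)
y_0 = 1.640000: f = -0.502394, f' = 0.930852 → y_1 = 1.640000 - (-0.502394)/(0.930852) = 2.179714
y_1 = 2.179714: f = -0.140018, f' = 0.428020 → y_2 = 2.179714 - (-0.140018)/(0.428020) = 2.506845

2.50684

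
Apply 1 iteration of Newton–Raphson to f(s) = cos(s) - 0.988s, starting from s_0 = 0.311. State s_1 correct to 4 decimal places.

0.8093

Newton update: s ← s − f(s)/f'(s).
f'(s) = -sin(s) - 0.988
s_0 = 0.311000: f = 0.644760, f' = -1.294011 → s_1 = 0.311000 - (0.644760)/(-1.294011) = 0.809265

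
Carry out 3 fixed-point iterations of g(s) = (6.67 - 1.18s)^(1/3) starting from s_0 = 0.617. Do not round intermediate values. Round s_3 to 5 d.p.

s_1 = g(0.617000) = 1.811240
s_2 = g(1.811240) = 1.654957
s_3 = g(1.654957) = 1.677104

1.67710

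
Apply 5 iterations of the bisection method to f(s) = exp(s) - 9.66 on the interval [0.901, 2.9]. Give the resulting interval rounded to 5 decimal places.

f(0.901000) = -7.197936, f(2.900000) = 8.514145 (opposite signs)
step 1: m = 1.900500, f(m) = -2.970762 < 0 → root in [1.900500, 2.900000]
step 2: m = 2.400250, f(m) = 1.365933 > 0 → root in [1.900500, 2.400250]
step 3: m = 2.150375, f(m) = -1.071922 < 0 → root in [2.150375, 2.400250]
step 4: m = 2.275313, f(m) = 0.070959 > 0 → root in [2.150375, 2.275313]
step 5: m = 2.212844, f(m) = -0.518324 < 0 → root in [2.212844, 2.275313]

[2.21284, 2.27531]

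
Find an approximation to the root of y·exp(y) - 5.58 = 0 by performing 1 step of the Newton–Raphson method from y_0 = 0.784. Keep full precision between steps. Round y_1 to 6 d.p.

f'(y) = (y + 1)·exp(y)
y_0 = 0.784000: f = -3.862871, f' = 3.907345 → y_1 = 0.784000 - (-3.862871)/(3.907345) = 1.772618

1.772618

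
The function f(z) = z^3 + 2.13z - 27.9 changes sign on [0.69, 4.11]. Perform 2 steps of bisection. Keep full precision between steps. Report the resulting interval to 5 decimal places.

[2.40000, 3.25500]

f(0.690000) = -26.101791, f(4.110000) = 50.280831 (opposite signs)
step 1: m = 2.400000, f(m) = -8.964000 < 0 → root in [2.400000, 4.110000]
step 2: m = 3.255000, f(m) = 13.519956 > 0 → root in [2.400000, 3.255000]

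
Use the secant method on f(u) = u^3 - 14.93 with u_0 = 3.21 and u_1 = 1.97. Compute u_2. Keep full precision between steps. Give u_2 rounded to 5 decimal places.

f(u_0) = 18.146161, f(u_1) = -7.284627
u_2 = 1.970000 - (-7.284627)·(1.970000 - 3.210000)/(-7.284627 - (18.146161)) = 2.325197; f(u_2) = -2.358728

2.32520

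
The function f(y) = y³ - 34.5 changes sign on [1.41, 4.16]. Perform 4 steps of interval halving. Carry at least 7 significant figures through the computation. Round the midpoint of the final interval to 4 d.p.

3.2147

f(1.410000) = -31.696779, f(4.160000) = 37.491296 (opposite signs)
step 1: m = 2.785000, f(m) = -12.898913 < 0 → root in [2.785000, 4.160000]
step 2: m = 3.472500, f(m) = 7.372295 > 0 → root in [2.785000, 3.472500]
step 3: m = 3.128750, f(m) = -3.872427 < 0 → root in [3.128750, 3.472500]
step 4: m = 3.300625, f(m) = 1.457423 > 0 → root in [3.128750, 3.300625]
Midpoint of [3.128750, 3.300625] = 3.214688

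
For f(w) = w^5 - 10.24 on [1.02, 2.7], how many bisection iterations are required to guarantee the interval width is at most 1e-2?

8

Initial width b − a = 2.7 − 1.02 = 1.680000.
After n steps the width is (b−a)/2^n; need (b−a)/2^n ≤ 1e-2.
So n ≥ log₂(1.680000/1e-2) = log₂(168.0000) ≈ 7.3923.
Hence n = 8.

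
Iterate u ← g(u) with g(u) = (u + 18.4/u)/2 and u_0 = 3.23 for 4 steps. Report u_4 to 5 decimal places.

4.28952

u_1 = g(3.230000) = 4.463297
u_2 = g(4.463297) = 4.292905
u_3 = g(4.292905) = 4.289523
u_4 = g(4.289523) = 4.289522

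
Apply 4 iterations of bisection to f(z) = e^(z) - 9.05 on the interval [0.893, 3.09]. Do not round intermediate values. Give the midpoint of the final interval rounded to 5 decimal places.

f(0.893000) = -6.607554, f(3.090000) = 12.927078 (opposite signs)
step 1: m = 1.991500, f(m) = -1.723485 < 0 → root in [1.991500, 3.090000]
step 2: m = 2.540750, f(m) = 3.639184 > 0 → root in [1.991500, 2.540750]
step 3: m = 2.266125, f(m) = 0.591966 > 0 → root in [1.991500, 2.266125]
step 4: m = 2.128812, f(m) = -0.645120 < 0 → root in [2.128812, 2.266125]
Midpoint of [2.128812, 2.266125] = 2.197469

2.19747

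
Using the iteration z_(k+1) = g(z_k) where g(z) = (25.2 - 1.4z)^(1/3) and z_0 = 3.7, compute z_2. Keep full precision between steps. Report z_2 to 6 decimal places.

2.776268

z_1 = g(3.700000) = 2.715322
z_2 = g(2.715322) = 2.776268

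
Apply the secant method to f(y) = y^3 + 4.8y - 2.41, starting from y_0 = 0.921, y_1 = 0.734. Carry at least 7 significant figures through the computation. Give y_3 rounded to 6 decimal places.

0.481741

Secant update: y_(k+1) = y_k − f(y_k)·(y_k − y_(k-1))/(f(y_k) − f(y_(k-1))).
f(y_0) = 2.792030, f(y_1) = 1.508647
y_2 = 0.734000 - (1.508647)·(0.734000 - 0.921000)/(1.508647 - (2.792030)) = 0.514177; f(y_2) = 0.193987
y_3 = 0.514177 - (0.193987)·(0.514177 - 0.734000)/(0.193987 - (1.508647)) = 0.481741; f(y_3) = 0.014155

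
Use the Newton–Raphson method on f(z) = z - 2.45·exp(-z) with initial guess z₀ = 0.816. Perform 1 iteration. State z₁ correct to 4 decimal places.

Newton update: z ← z − f(z)/f'(z).
f'(z) = 1 + 2.45·exp(-z)
z_0 = 0.816000: f = -0.267382, f' = 2.083382 → z_1 = 0.816000 - (-0.267382)/(2.083382) = 0.944341

0.9443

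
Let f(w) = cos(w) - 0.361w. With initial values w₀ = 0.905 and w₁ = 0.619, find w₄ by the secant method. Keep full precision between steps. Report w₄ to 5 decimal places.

1.14474

f(w_0) = 0.290981, f(w_1) = 0.591000
w_2 = 0.619000 - (0.591000)·(0.619000 - 0.905000)/(0.591000 - (0.290981)) = 1.182383; f(w_2) = -0.048120
w_3 = 1.182383 - (-0.048120)·(1.182383 - 0.619000)/(-0.048120 - (0.591000)) = 1.139965; f(w_3) = 0.006098
w_4 = 1.139965 - (0.006098)·(1.139965 - 1.182383)/(0.006098 - (-0.048120)) = 1.144736; f(w_4) = 0.000036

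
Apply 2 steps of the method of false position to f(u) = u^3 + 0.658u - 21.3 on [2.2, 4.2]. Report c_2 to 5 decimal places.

f(2.200000) = -9.204400, f(4.200000) = 55.551600
step 1: c = 2.484279, f(c) = -4.333255 < 0 → new bracket [2.484279, 4.200000]
step 2: c = 2.608429, f(c) = -1.836167 < 0 → new bracket [2.608429, 4.200000]

2.60843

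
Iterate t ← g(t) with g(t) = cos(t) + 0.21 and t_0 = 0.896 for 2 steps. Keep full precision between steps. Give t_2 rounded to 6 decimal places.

t_1 = g(0.896000) = 0.834738
t_2 = g(0.834738) = 0.881372

0.881372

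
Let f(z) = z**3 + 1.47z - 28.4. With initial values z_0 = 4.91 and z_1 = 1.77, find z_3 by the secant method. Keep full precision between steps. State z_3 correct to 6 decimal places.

3.212793

f(z_0) = 97.188471, f(z_1) = -20.252867
z_2 = 1.770000 - (-20.252867)·(1.770000 - 4.910000)/(-20.252867 - (97.188471)) = 2.311496; f(z_2) = -12.651748
z_3 = 2.311496 - (-12.651748)·(2.311496 - 1.770000)/(-12.651748 - (-20.252867)) = 3.212793; f(z_3) = 9.485392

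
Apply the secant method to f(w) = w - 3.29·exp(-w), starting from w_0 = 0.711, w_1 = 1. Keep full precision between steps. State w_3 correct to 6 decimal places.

f(w_0) = -0.904893, f(w_1) = -0.210323
w_2 = 1.000000 - (-0.210323)·(1.000000 - 0.711000)/(-0.210323 - (-0.904893)) = 1.087512; f(w_2) = -0.021395
w_3 = 1.087512 - (-0.021395)·(1.087512 - 1.000000)/(-0.021395 - (-0.210323)) = 1.097423; f(w_3) = -0.000549

1.097423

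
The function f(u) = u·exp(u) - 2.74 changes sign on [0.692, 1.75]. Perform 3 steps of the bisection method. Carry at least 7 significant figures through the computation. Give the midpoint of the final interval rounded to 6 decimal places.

1.022625

f(0.692000) = -1.357587, f(1.750000) = 7.330555 (opposite signs)
step 1: m = 1.221000, f(m) = 1.399894 > 0 → root in [0.692000, 1.221000]
step 2: m = 0.956500, f(m) = -0.250640 < 0 → root in [0.956500, 1.221000]
step 3: m = 1.088750, f(m) = 0.494196 > 0 → root in [0.956500, 1.088750]
Midpoint of [0.956500, 1.088750] = 1.022625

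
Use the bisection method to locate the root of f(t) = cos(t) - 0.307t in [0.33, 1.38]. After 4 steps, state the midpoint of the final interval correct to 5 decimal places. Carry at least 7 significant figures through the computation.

f(0.330000) = 0.844732, f(1.380000) = -0.234019 (opposite signs)
step 1: m = 0.855000, f(m) = 0.393734 > 0 → root in [0.855000, 1.380000]
step 2: m = 1.117500, f(m) = 0.094859 > 0 → root in [1.117500, 1.380000]
step 3: m = 1.248750, f(m) = -0.066858 < 0 → root in [1.117500, 1.248750]
step 4: m = 1.183125, f(m) = 0.014814 > 0 → root in [1.183125, 1.248750]
Midpoint of [1.183125, 1.248750] = 1.215937

1.21594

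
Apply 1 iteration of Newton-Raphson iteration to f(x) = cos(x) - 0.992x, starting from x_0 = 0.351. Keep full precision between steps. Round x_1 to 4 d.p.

0.7933

Newton update: x ← x − f(x)/f'(x).
f'(x) = -sin(x) - 0.992
x_0 = 0.351000: f = 0.590837, f' = -1.335837 → x_1 = 0.351000 - (0.590837)/(-1.335837) = 0.793297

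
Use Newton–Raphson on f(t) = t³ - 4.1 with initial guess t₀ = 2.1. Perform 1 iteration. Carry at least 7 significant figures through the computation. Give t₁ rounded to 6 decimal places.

1.709902

Newton update: t ← t − f(t)/f'(t).
f'(t) = 3t²
t_0 = 2.100000: f = 5.161000, f' = 13.230000 → t_1 = 2.100000 - (5.161000)/(13.230000) = 1.709902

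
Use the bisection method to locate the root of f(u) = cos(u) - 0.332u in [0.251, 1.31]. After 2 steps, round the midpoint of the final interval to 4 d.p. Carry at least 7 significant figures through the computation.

1.1776

f(0.251000) = 0.885333, f(1.310000) = -0.177070 (opposite signs)
step 1: m = 0.780500, f(m) = 0.451436 > 0 → root in [0.780500, 1.310000]
step 2: m = 1.045250, f(m) = 0.154663 > 0 → root in [1.045250, 1.310000]
Midpoint of [1.045250, 1.310000] = 1.177625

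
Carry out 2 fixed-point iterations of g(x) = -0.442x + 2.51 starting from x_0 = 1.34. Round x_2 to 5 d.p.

1.66237

x_1 = g(1.340000) = 1.917720
x_2 = g(1.917720) = 1.662368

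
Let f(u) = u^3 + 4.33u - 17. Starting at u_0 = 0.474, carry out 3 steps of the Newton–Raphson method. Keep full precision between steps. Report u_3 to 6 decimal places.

2.082947

f'(u) = 3u^2 + 4.33
u_0 = 0.474000: f = -14.841084, f' = 5.004028 → u_1 = 0.474000 - (-14.841084)/(5.004028) = 3.439827
u_1 = 3.439827: f = 38.595911, f' = 39.827239 → u_2 = 3.439827 - (38.595911)/(39.827239) = 2.470744
u_2 = 2.470744: f = 8.781169, f' = 22.643730 → u_3 = 2.470744 - (8.781169)/(22.643730) = 2.082947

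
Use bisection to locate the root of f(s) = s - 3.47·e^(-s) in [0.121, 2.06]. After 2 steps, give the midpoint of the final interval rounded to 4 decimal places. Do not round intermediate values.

1.3329

f(0.121000) = -2.953538, f(2.060000) = 1.617735 (opposite signs)
step 1: m = 1.090500, f(m) = -0.075588 < 0 → root in [1.090500, 2.060000]
step 2: m = 1.575250, f(m) = 0.857113 > 0 → root in [1.090500, 1.575250]
Midpoint of [1.090500, 1.575250] = 1.332875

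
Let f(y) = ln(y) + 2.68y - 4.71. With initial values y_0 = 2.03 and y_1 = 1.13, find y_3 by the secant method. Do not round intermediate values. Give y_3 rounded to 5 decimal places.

f(y_0) = 1.438436, f(y_1) = -1.559382
y_2 = 1.130000 - (-1.559382)·(1.130000 - 2.030000)/(-1.559382 - (1.438436)) = 1.598155; f(y_2) = 0.041906
y_3 = 1.598155 - (0.041906)·(1.598155 - 1.130000)/(0.041906 - (-1.559382)) = 1.585904; f(y_3) = 0.001376

1.58590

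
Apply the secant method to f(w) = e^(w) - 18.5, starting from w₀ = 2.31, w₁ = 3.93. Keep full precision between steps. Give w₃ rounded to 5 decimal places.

f(w_0) = -8.425575, f(w_1) = 32.406978
w_2 = 3.930000 - (32.406978)·(3.930000 - 2.310000)/(32.406978 - (-8.425575)) = 2.644278; f(w_2) = -4.426717
w_3 = 2.644278 - (-4.426717)·(2.644278 - 3.930000)/(-4.426717 - (32.406978)) = 2.798798; f(w_3) = -2.075112

2.79880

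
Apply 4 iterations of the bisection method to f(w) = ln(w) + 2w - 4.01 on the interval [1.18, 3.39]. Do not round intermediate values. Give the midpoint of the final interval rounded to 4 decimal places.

f(1.180000) = -1.484486, f(3.390000) = 3.990830 (opposite signs)
step 1: m = 2.285000, f(m) = 1.386366 > 0 → root in [1.180000, 2.285000]
step 2: m = 1.732500, f(m) = 0.004565 > 0 → root in [1.180000, 1.732500]
step 3: m = 1.456250, f(m) = -0.721635 < 0 → root in [1.456250, 1.732500]
step 4: m = 1.594375, f(m) = -0.354768 < 0 → root in [1.594375, 1.732500]
Midpoint of [1.594375, 1.732500] = 1.663437

1.6634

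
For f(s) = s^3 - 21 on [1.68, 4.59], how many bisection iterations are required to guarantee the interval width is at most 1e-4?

15

Initial width b − a = 4.59 − 1.68 = 2.910000.
After n steps the width is (b−a)/2^n; need (b−a)/2^n ≤ 1e-4.
So n ≥ log₂(2.910000/1e-4) = log₂(29100.0000) ≈ 14.8287.
Hence n = 15.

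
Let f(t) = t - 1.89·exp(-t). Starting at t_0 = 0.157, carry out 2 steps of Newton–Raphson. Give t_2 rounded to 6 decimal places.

0.823873

Newton update: t ← t − f(t)/f'(t).
f'(t) = 1 + 1.89·exp(-t)
t_0 = 0.157000: f = -1.458391, f' = 2.615391 → t_1 = 0.157000 - (-1.458391)/(2.615391) = 0.714619
t_1 = 0.714619: f = -0.210307, f' = 1.924926 → t_2 = 0.714619 - (-0.210307)/(1.924926) = 0.823873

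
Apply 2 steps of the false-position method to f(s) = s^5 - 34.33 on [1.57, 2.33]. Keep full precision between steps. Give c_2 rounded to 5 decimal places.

1.99047

f(1.570000) = -24.791101, f(2.330000) = 34.341986
step 1: c = 1.888624, f(c) = -10.301435 < 0 → new bracket [1.888624, 2.330000]
step 2: c = 1.990471, f(c) = -3.085060 < 0 → new bracket [1.990471, 2.330000]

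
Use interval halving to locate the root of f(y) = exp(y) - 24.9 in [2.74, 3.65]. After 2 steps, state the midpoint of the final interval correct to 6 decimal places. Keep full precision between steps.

f(2.740000) = -9.413015, f(3.650000) = 13.574666 (opposite signs)
step 1: m = 3.195000, f(m) = -0.489826 < 0 → root in [3.195000, 3.650000]
step 2: m = 3.422500, f(m) = 5.745934 > 0 → root in [3.195000, 3.422500]
Midpoint of [3.195000, 3.422500] = 3.308750

3.308750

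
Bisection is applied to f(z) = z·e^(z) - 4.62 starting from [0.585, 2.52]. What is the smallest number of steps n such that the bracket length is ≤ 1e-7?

25

Initial width b − a = 2.52 − 0.585 = 1.935000.
After n steps the width is (b−a)/2^n; need (b−a)/2^n ≤ 1e-7.
So n ≥ log₂(1.935000/1e-7) = log₂(19350000.0000) ≈ 24.2058.
Hence n = 25.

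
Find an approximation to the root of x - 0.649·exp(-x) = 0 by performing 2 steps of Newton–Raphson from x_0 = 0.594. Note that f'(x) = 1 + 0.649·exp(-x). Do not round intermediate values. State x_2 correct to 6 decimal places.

0.424504

x_0 = 0.594000: f = 0.235678, f' = 1.358322 → x_1 = 0.594000 - (0.235678)/(1.358322) = 0.420493
x_1 = 0.420493: f = -0.005720, f' = 1.426213 → x_2 = 0.420493 - (-0.005720)/(1.426213) = 0.424504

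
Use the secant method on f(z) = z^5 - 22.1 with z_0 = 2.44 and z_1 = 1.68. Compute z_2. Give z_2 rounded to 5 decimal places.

1.77063

Secant update: z_(k+1) = z_k − f(z_k)·(z_k − z_(k-1))/(f(z_k) − f(z_(k-1))).
f(z_0) = 64.386661, f(z_1) = -8.717218
z_2 = 1.680000 - (-8.717218)·(1.680000 - 2.440000)/(-8.717218 - (64.386661)) = 1.770626; f(z_2) = -4.696615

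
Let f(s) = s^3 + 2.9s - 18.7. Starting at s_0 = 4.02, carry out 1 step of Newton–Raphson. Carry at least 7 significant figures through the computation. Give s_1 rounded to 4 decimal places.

2.8927

f'(s) = 3s^2 + 2.9
s_0 = 4.020000: f = 57.922808, f' = 51.381200 → s_1 = 4.020000 - (57.922808)/(51.381200) = 2.892685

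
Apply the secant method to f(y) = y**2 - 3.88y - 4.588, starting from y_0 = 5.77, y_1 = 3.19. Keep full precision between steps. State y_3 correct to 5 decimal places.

f(y_0) = 6.317300, f(y_1) = -6.789100
y_2 = 3.190000 - (-6.789100)·(3.190000 - 5.770000)/(-6.789100 - (6.317300)) = 4.526437; f(y_2) = -1.661944
y_3 = 4.526437 - (-1.661944)·(4.526437 - 3.190000)/(-1.661944 - (-6.789100)) = 4.959637; f(y_3) = 0.766606

4.95964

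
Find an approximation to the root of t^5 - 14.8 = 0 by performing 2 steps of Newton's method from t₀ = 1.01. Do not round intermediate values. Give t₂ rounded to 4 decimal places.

2.9386

Newton update: t ← t − f(t)/f'(t).
f'(t) = 5t⁴
t_0 = 1.010000: f = -13.748990, f' = 5.203020 → t_1 = 1.010000 - (-13.748990)/(5.203020) = 3.652502
t_1 = 3.652502: f = 635.258146, f' = 889.880660 → t_2 = 3.652502 - (635.258146)/(889.880660) = 2.938633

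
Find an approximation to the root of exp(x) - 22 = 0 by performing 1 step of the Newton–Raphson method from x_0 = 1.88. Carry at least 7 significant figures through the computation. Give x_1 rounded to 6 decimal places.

4.236982

f'(x) = exp(x)
x_0 = 1.880000: f = -15.446495, f' = 6.553505 → x_1 = 1.880000 - (-15.446495)/(6.553505) = 4.236982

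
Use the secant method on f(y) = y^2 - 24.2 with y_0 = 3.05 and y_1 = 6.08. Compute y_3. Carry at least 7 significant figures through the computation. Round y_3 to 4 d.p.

4.8937

f(y_0) = -14.897500, f(y_1) = 12.766400
y_2 = 6.080000 - (12.766400)·(6.080000 - 3.050000)/(12.766400 - (-14.897500)) = 4.681709; f(y_2) = -2.281604
y_3 = 4.681709 - (-2.281604)·(4.681709 - 6.080000)/(-2.281604 - (12.766400)) = 4.893720; f(y_3) = -0.251505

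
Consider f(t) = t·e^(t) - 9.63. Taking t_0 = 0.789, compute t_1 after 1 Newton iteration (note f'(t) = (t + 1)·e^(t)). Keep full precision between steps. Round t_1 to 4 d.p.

2.7934

t_0 = 0.789000: f = -7.893258, f' = 3.937936 → t_1 = 0.789000 - (-7.893258)/(3.937936) = 2.793415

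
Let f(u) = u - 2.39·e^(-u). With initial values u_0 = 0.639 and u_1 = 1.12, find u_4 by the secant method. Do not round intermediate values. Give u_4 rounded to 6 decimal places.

f(u_0) = -0.622490, f(u_1) = 0.340191
u_2 = 1.120000 - (0.340191)·(1.120000 - 0.639000)/(0.340191 - (-0.622490)) = 0.950025; f(u_2) = 0.025736
u_3 = 0.950025 - (0.025736)·(0.950025 - 1.120000)/(0.025736 - (0.340191)) = 0.936113; f(u_3) = -0.001123
u_4 = 0.936113 - (-0.001123)·(0.936113 - 0.950025)/(-0.001123 - (0.025736)) = 0.936695; f(u_4) = 0.000004

0.936695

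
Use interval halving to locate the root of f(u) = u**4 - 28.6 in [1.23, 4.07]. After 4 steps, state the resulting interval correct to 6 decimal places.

f(1.230000) = -26.311134, f(4.070000) = 245.795912 (opposite signs)
step 1: m = 2.650000, f(m) = 20.715506 > 0 → root in [1.230000, 2.650000]
step 2: m = 1.940000, f(m) = -14.435315 < 0 → root in [1.940000, 2.650000]
step 3: m = 2.295000, f(m) = -0.858448 < 0 → root in [2.295000, 2.650000]
step 4: m = 2.472500, f(m) = 8.771902 > 0 → root in [2.295000, 2.472500]

[2.295000, 2.472500]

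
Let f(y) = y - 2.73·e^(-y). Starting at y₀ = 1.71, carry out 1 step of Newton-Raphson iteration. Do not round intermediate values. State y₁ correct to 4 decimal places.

f'(y) = 1 + 2.73·e^(-y)
y_0 = 1.710000: f = 1.216236, f' = 1.493764 → y_1 = 1.710000 - (1.216236)/(1.493764) = 0.895791

0.8958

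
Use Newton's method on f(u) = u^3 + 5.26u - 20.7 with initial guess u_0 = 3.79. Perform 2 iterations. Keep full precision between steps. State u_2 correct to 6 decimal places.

Newton update: u ← u − f(u)/f'(u).
f'(u) = 3u^2 + 5.26
u_0 = 3.790000: f = 53.675339, f' = 48.352300 → u_1 = 3.790000 - (53.675339)/(48.352300) = 2.679911
u_1 = 2.679911: f = 12.643256, f' = 26.805775 → u_2 = 2.679911 - (12.643256)/(26.805775) = 2.208250

2.208250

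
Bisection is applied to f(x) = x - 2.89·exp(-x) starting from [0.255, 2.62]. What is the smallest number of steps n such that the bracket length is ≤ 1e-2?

Initial width b − a = 2.62 − 0.255 = 2.365000.
After n steps the width is (b−a)/2^n; need (b−a)/2^n ≤ 1e-2.
So n ≥ log₂(2.365000/1e-2) = log₂(236.5000) ≈ 7.8857.
Hence n = 8.

8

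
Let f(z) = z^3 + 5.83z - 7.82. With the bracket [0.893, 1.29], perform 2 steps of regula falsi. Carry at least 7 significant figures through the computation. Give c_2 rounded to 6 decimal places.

f(0.893000) = -1.901688, f(1.290000) = 1.847389
step 1: c = 1.094375, f(c) = -0.129109 < 0 → new bracket [1.094375, 1.290000]
step 2: c = 1.107154, f(c) = -0.008158 < 0 → new bracket [1.107154, 1.290000]

1.107154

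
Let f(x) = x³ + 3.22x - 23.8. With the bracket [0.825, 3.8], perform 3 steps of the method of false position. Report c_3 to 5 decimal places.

f(0.825000) = -20.581984, f(3.800000) = 43.308000
step 1: c = 1.783388, f(c) = -12.385472 < 0 → new bracket [1.783388, 3.800000]
step 2: c = 2.231855, f(c) = -5.496158 < 0 → new bracket [2.231855, 3.800000]
step 3: c = 2.408454, f(c) = -2.074170 < 0 → new bracket [2.408454, 3.800000]

2.40845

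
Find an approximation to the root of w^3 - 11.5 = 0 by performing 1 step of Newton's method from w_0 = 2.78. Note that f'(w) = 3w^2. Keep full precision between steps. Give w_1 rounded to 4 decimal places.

2.3493

w_0 = 2.780000: f = 9.984952, f' = 23.185200 → w_1 = 2.780000 - (9.984952)/(23.185200) = 2.349339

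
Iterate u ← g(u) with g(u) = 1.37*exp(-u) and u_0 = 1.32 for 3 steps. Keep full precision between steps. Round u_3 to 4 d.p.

u_1 = g(1.320000) = 0.365975
u_2 = g(0.365975) = 0.950122
u_3 = g(0.950122) = 0.529770

0.5298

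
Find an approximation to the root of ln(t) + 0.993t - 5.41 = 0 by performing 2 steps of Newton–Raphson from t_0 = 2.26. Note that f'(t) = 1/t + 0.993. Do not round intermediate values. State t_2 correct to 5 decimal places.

Newton update: t ← t − f(t)/f'(t).
t_0 = 2.260000: f = -2.350455, f' = 1.435478 → t_1 = 2.260000 - (-2.350455)/(1.435478) = 3.897403
t_1 = 3.897403: f = -0.179569, f' = 1.249581 → t_2 = 3.897403 - (-0.179569)/(1.249581) = 4.041106

4.04111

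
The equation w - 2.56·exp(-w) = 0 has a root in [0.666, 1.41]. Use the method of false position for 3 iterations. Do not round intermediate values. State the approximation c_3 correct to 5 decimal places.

False-position update: c = (a·f(b) − b·f(a))/(f(b) − f(a)); replace the endpoint whose sign matches f(c).
f(0.666000) = -0.649224, f(1.410000) = 0.784993
step 1: c = 1.002785, f(c) = 0.063633 > 0 → new bracket [0.666000, 1.002785]
step 2: c = 0.972722, f(c) = 0.004908 > 0 → new bracket [0.666000, 0.972722]
step 3: c = 0.970421, f(c) = 0.000377 > 0 → new bracket [0.666000, 0.970421]

0.97042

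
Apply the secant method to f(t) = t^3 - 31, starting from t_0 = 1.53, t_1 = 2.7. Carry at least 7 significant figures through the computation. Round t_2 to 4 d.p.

Secant update: t_(k+1) = t_k − f(t_k)·(t_k − t_(k-1))/(f(t_k) − f(t_(k-1))).
f(t_0) = -27.418423, f(t_1) = -11.317000
t_2 = 2.700000 - (-11.317000)·(2.700000 - 1.530000)/(-11.317000 - (-27.418423)) = 3.522343; f(t_2) = 12.701352

3.5223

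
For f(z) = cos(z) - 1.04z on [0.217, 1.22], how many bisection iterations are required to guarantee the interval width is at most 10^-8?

27

Initial width b − a = 1.22 − 0.217 = 1.003000.
After n steps the width is (b−a)/2^n; need (b−a)/2^n ≤ 10^-8.
So n ≥ log₂(1.003000/10^-8) = log₂(100300000.0000) ≈ 26.5797.
Hence n = 27.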